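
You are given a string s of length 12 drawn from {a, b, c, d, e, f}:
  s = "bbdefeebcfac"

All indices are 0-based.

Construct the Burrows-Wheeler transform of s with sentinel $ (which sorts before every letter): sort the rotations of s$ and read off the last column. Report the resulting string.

rank  rotation       last
    0  $bbdefeebcfac  c
    1  ac$bbdefeebcf  f
    2  bbdefeebcfac$  $
    3  bcfac$bbdefee  e
    4  bdefeebcfac$b  b
    5  c$bbdefeebcfa  a
    6  cfac$bbdefeeb  b
    7  defeebcfac$bb  b
    8  ebcfac$bbdefe  e
    9  eebcfac$bbdef  f
   10  efeebcfac$bbd  d
   11  fac$bbdefeebc  c
   12  feebcfac$bbde  e

cf$ebabbefdce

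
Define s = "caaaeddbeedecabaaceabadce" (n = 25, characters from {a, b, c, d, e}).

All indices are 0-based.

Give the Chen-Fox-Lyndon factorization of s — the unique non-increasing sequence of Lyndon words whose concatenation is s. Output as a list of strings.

["c", "aaaeddbeedecabaaceabadce"]

emit factor 1: 'c' (i=0, period=1)
emit factor 2: 'aaaeddbeedecabaaceabadce' (i=1, period=24)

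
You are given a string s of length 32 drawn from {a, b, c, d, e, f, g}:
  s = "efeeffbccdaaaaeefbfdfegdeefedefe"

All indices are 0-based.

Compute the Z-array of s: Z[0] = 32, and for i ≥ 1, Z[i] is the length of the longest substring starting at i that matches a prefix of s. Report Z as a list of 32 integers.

Z[0]=32
i=1: outside box; Z[1]=0
i=2: outside box; Z[2]=1 grow→box=[2,3)
i=3: outside box; Z[3]=2 grow→box=[3,5)
i=4: min(r-i=1, Z[1]=0)=0; Z[4]=0
i=5: outside box; Z[5]=0
i=6: outside box; Z[6]=0
i=7: outside box; Z[7]=0
i=8: outside box; Z[8]=0
i=9: outside box; Z[9]=0
i=10: outside box; Z[10]=0
i=11: outside box; Z[11]=0
i=12: outside box; Z[12]=0
i=13: outside box; Z[13]=0
i=14: outside box; Z[14]=1 grow→box=[14,15)
i=15: outside box; Z[15]=2 grow→box=[15,17)
i=16: min(r-i=1, Z[1]=0)=0; Z[16]=0
i=17: outside box; Z[17]=0
i=18: outside box; Z[18]=0
i=19: outside box; Z[19]=0
i=20: outside box; Z[20]=0
i=21: outside box; Z[21]=1 grow→box=[21,22)
i=22: outside box; Z[22]=0
i=23: outside box; Z[23]=0
i=24: outside box; Z[24]=1 grow→box=[24,25)
i=25: outside box; Z[25]=3 grow→box=[25,28)
i=26: min(r-i=2, Z[1]=0)=0; Z[26]=0
i=27: min(r-i=1, Z[2]=1)=1; Z[27]=1
i=28: outside box; Z[28]=0
i=29: outside box; Z[29]=3 grow→box=[29,32)
i=30: min(r-i=2, Z[1]=0)=0; Z[30]=0
i=31: min(r-i=1, Z[2]=1)=1; Z[31]=1

[32, 0, 1, 2, 0, 0, 0, 0, 0, 0, 0, 0, 0, 0, 1, 2, 0, 0, 0, 0, 0, 1, 0, 0, 1, 3, 0, 1, 0, 3, 0, 1]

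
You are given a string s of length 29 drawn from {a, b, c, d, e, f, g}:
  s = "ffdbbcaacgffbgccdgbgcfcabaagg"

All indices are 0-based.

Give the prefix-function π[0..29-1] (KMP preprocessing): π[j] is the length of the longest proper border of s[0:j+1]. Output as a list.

π[0] = 0
j=1 s[j]='f': π[1]=1 (border 'f')
j=2 s[j]='d': k: 1→0; π[2]=0 (border '')
j=3 s[j]='b': π[3]=0 (border '')
j=4 s[j]='b': π[4]=0 (border '')
j=5 s[j]='c': π[5]=0 (border '')
j=6 s[j]='a': π[6]=0 (border '')
j=7 s[j]='a': π[7]=0 (border '')
j=8 s[j]='c': π[8]=0 (border '')
j=9 s[j]='g': π[9]=0 (border '')
j=10 s[j]='f': π[10]=1 (border 'f')
j=11 s[j]='f': π[11]=2 (border 'ff')
j=12 s[j]='b': k: 2→1→0; π[12]=0 (border '')
j=13 s[j]='g': π[13]=0 (border '')
j=14 s[j]='c': π[14]=0 (border '')
j=15 s[j]='c': π[15]=0 (border '')
j=16 s[j]='d': π[16]=0 (border '')
j=17 s[j]='g': π[17]=0 (border '')
j=18 s[j]='b': π[18]=0 (border '')
j=19 s[j]='g': π[19]=0 (border '')
j=20 s[j]='c': π[20]=0 (border '')
j=21 s[j]='f': π[21]=1 (border 'f')
j=22 s[j]='c': k: 1→0; π[22]=0 (border '')
j=23 s[j]='a': π[23]=0 (border '')
j=24 s[j]='b': π[24]=0 (border '')
j=25 s[j]='a': π[25]=0 (border '')
j=26 s[j]='a': π[26]=0 (border '')
j=27 s[j]='g': π[27]=0 (border '')
j=28 s[j]='g': π[28]=0 (border '')

[0, 1, 0, 0, 0, 0, 0, 0, 0, 0, 1, 2, 0, 0, 0, 0, 0, 0, 0, 0, 0, 1, 0, 0, 0, 0, 0, 0, 0]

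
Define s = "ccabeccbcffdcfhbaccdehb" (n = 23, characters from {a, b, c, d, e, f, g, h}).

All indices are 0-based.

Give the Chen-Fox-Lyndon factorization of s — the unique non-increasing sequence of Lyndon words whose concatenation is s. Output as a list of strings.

emit factor 1: 'c' (i=0, period=1)
emit factor 2: 'c' (i=1, period=1)
emit factor 3: 'abeccbcffdcfhbaccdehb' (i=2, period=21)

["c", "c", "abeccbcffdcfhbaccdehb"]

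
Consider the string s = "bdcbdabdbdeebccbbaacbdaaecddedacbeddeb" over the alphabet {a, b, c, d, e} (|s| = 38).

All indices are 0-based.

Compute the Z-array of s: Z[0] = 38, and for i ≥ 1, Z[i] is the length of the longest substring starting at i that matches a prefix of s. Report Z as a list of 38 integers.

[38, 0, 0, 2, 0, 0, 2, 0, 2, 0, 0, 0, 1, 0, 0, 1, 1, 0, 0, 0, 2, 0, 0, 0, 0, 0, 0, 0, 0, 0, 0, 0, 1, 0, 0, 0, 0, 1]

Z[0]=38
i=1: i≥r, start 0; Z[1]=0
i=2: i≥r, start 0; Z[2]=0
i=3: i≥r, start 0; Z[3]=2 extend→box=[3,5)
i=4: min(r-i=1, Z[1]=0)=0; Z[4]=0
i=5: i≥r, start 0; Z[5]=0
i=6: i≥r, start 0; Z[6]=2 extend→box=[6,8)
i=7: min(r-i=1, Z[1]=0)=0; Z[7]=0
i=8: i≥r, start 0; Z[8]=2 extend→box=[8,10)
i=9: min(r-i=1, Z[1]=0)=0; Z[9]=0
i=10: i≥r, start 0; Z[10]=0
i=11: i≥r, start 0; Z[11]=0
i=12: i≥r, start 0; Z[12]=1 extend→box=[12,13)
i=13: i≥r, start 0; Z[13]=0
i=14: i≥r, start 0; Z[14]=0
i=15: i≥r, start 0; Z[15]=1 extend→box=[15,16)
i=16: i≥r, start 0; Z[16]=1 extend→box=[16,17)
i=17: i≥r, start 0; Z[17]=0
i=18: i≥r, start 0; Z[18]=0
i=19: i≥r, start 0; Z[19]=0
i=20: i≥r, start 0; Z[20]=2 extend→box=[20,22)
i=21: min(r-i=1, Z[1]=0)=0; Z[21]=0
i=22: i≥r, start 0; Z[22]=0
i=23: i≥r, start 0; Z[23]=0
i=24: i≥r, start 0; Z[24]=0
i=25: i≥r, start 0; Z[25]=0
i=26: i≥r, start 0; Z[26]=0
i=27: i≥r, start 0; Z[27]=0
i=28: i≥r, start 0; Z[28]=0
i=29: i≥r, start 0; Z[29]=0
i=30: i≥r, start 0; Z[30]=0
i=31: i≥r, start 0; Z[31]=0
i=32: i≥r, start 0; Z[32]=1 extend→box=[32,33)
i=33: i≥r, start 0; Z[33]=0
i=34: i≥r, start 0; Z[34]=0
i=35: i≥r, start 0; Z[35]=0
i=36: i≥r, start 0; Z[36]=0
i=37: i≥r, start 0; Z[37]=1 extend→box=[37,38)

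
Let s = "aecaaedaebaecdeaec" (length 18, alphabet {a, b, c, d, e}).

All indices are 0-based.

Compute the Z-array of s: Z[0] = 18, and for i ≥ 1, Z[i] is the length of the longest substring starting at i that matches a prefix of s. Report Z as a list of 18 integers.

[18, 0, 0, 1, 2, 0, 0, 2, 0, 0, 3, 0, 0, 0, 0, 3, 0, 0]

Z[0]=18
i=1: i≥r, start 0; Z[1]=0
i=2: i≥r, start 0; Z[2]=0
i=3: i≥r, start 0; Z[3]=1 scan→box=[3,4)
i=4: i≥r, start 0; Z[4]=2 scan→box=[4,6)
i=5: min(r-i=1, Z[1]=0)=0; Z[5]=0
i=6: i≥r, start 0; Z[6]=0
i=7: i≥r, start 0; Z[7]=2 scan→box=[7,9)
i=8: min(r-i=1, Z[1]=0)=0; Z[8]=0
i=9: i≥r, start 0; Z[9]=0
i=10: i≥r, start 0; Z[10]=3 scan→box=[10,13)
i=11: min(r-i=2, Z[1]=0)=0; Z[11]=0
i=12: min(r-i=1, Z[2]=0)=0; Z[12]=0
i=13: i≥r, start 0; Z[13]=0
i=14: i≥r, start 0; Z[14]=0
i=15: i≥r, start 0; Z[15]=3 scan→box=[15,18)
i=16: min(r-i=2, Z[1]=0)=0; Z[16]=0
i=17: min(r-i=1, Z[2]=0)=0; Z[17]=0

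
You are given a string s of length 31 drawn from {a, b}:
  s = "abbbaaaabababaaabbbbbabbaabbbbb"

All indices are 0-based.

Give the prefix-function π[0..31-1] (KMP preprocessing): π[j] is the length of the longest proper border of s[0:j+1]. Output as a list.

[0, 0, 0, 0, 1, 1, 1, 1, 2, 1, 2, 1, 2, 1, 1, 1, 2, 3, 4, 0, 0, 1, 2, 3, 1, 1, 2, 3, 4, 0, 0]

π[0] = 0
j=1 s[j]='b': π[1]=0 (border '')
j=2 s[j]='b': π[2]=0 (border '')
j=3 s[j]='b': π[3]=0 (border '')
j=4 s[j]='a': π[4]=1 (border 'a')
j=5 s[j]='a': k: 1→0; π[5]=1 (border 'a')
j=6 s[j]='a': k: 1→0; π[6]=1 (border 'a')
j=7 s[j]='a': k: 1→0; π[7]=1 (border 'a')
j=8 s[j]='b': π[8]=2 (border 'ab')
j=9 s[j]='a': k: 2→0; π[9]=1 (border 'a')
j=10 s[j]='b': π[10]=2 (border 'ab')
j=11 s[j]='a': k: 2→0; π[11]=1 (border 'a')
j=12 s[j]='b': π[12]=2 (border 'ab')
j=13 s[j]='a': k: 2→0; π[13]=1 (border 'a')
j=14 s[j]='a': k: 1→0; π[14]=1 (border 'a')
j=15 s[j]='a': k: 1→0; π[15]=1 (border 'a')
j=16 s[j]='b': π[16]=2 (border 'ab')
j=17 s[j]='b': π[17]=3 (border 'abb')
j=18 s[j]='b': π[18]=4 (border 'abbb')
j=19 s[j]='b': k: 4→0; π[19]=0 (border '')
j=20 s[j]='b': π[20]=0 (border '')
j=21 s[j]='a': π[21]=1 (border 'a')
j=22 s[j]='b': π[22]=2 (border 'ab')
j=23 s[j]='b': π[23]=3 (border 'abb')
j=24 s[j]='a': k: 3→0; π[24]=1 (border 'a')
j=25 s[j]='a': k: 1→0; π[25]=1 (border 'a')
j=26 s[j]='b': π[26]=2 (border 'ab')
j=27 s[j]='b': π[27]=3 (border 'abb')
j=28 s[j]='b': π[28]=4 (border 'abbb')
j=29 s[j]='b': k: 4→0; π[29]=0 (border '')
j=30 s[j]='b': π[30]=0 (border '')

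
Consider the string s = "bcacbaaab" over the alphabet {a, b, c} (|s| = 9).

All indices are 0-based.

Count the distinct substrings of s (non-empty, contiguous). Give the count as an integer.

38

sorted suffixes:
  #0 SA[0]=5  'aaab'
  #1 SA[1]=6  'aab'
  #2 SA[2]=7  'ab'
  #3 SA[3]=2  'acbaaab'
  #4 SA[4]=8  'b'
  #5 SA[5]=4  'baaab'
  #6 SA[6]=0  'bcacbaaab'
  #7 SA[7]=1  'cacbaaab'
  #8 SA[8]=3  'cbaaab'

SA = [5, 6, 7, 2, 8, 4, 0, 1, 3]
rank  pair      lcp
   1  s[5:],s[6:]  2  'aa'
   2  s[6:],s[7:]  1  'a'
   3  s[7:],s[2:]  1  'a'
   4  s[2:],s[8:]  0  ''
   5  s[8:],s[4:]  1  'b'
   6  s[4:],s[0:]  1  'b'
   7  s[0:],s[1:]  0  ''
   8  s[1:],s[3:]  1  'c'

n(n+1)/2 = 9·10/2 = 45
Σ LCP = 0 + 2 + 1 + 1 + 0 + 1 + 1 + 0 + 1 = 7
distinct = 45 − 7 = 38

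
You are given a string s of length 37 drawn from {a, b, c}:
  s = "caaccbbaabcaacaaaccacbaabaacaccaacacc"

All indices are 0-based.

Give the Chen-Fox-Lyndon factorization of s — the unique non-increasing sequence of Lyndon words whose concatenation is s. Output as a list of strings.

emit factor 1: 'c' (i=0, period=1)
emit factor 2: 'aaccbb' (i=1, period=6)
emit factor 3: 'aabcaac' (i=7, period=7)
emit factor 4: 'aaaccacbaabaacaccaacacc' (i=14, period=23)

["c", "aaccbb", "aabcaac", "aaaccacbaabaacaccaacacc"]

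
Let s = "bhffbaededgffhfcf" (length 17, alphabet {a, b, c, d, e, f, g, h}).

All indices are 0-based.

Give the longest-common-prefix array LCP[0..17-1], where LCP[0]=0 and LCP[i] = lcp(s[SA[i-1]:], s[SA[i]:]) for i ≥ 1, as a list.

[0, 0, 1, 0, 0, 1, 0, 2, 0, 1, 1, 1, 2, 1, 0, 0, 2]

sorted suffixes:
  #0 SA[0]=5  'aededgffhfcf'
  #1 SA[1]=4  'baededgffhfcf'
  #2 SA[2]=0  'bhffbaededgffhfcf'
  #3 SA[3]=15  'cf'
  #4 SA[4]=7  'dedgffhfcf'
  #5 SA[5]=9  'dgffhfcf'
  #6 SA[6]=6  'ededgffhfcf'
  #7 SA[7]=8  'edgffhfcf'
  #8 SA[8]=16  'f'
  #9 SA[9]=3  'fbaededgffhfcf'
  #10 SA[10]=14  'fcf'
  #11 SA[11]=2  'ffbaededgffhfcf'
  #12 SA[12]=11  'ffhfcf'
  #13 SA[13]=12  'fhfcf'
  #14 SA[14]=10  'gffhfcf'
  #15 SA[15]=13  'hfcf'
  #16 SA[16]=1  'hffbaededgffhfcf'

SA = [5, 4, 0, 15, 7, 9, 6, 8, 16, 3, 14, 2, 11, 12, 10, 13, 1]
rank  pair      lcp
   1  s[5:],s[4:]  0  ''
   2  s[4:],s[0:]  1  'b'
   3  s[0:],s[15:]  0  ''
   4  s[15:],s[7:]  0  ''
   5  s[7:],s[9:]  1  'd'
   6  s[9:],s[6:]  0  ''
   7  s[6:],s[8:]  2  'ed'
   8  s[8:],s[16:]  0  ''
   9  s[16:],s[3:]  1  'f'
  10  s[3:],s[14:]  1  'f'
  11  s[14:],s[2:]  1  'f'
  12  s[2:],s[11:]  2  'ff'
  13  s[11:],s[12:]  1  'f'
  14  s[12:],s[10:]  0  ''
  15  s[10:],s[13:]  0  ''
  16  s[13:],s[1:]  2  'hf'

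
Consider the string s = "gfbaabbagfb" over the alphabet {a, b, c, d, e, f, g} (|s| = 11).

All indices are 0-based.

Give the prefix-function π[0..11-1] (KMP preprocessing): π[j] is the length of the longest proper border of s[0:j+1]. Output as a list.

π[0] = 0
j=1 s[j]='f': π[1]=0 (border '')
j=2 s[j]='b': π[2]=0 (border '')
j=3 s[j]='a': π[3]=0 (border '')
j=4 s[j]='a': π[4]=0 (border '')
j=5 s[j]='b': π[5]=0 (border '')
j=6 s[j]='b': π[6]=0 (border '')
j=7 s[j]='a': π[7]=0 (border '')
j=8 s[j]='g': π[8]=1 (border 'g')
j=9 s[j]='f': π[9]=2 (border 'gf')
j=10 s[j]='b': π[10]=3 (border 'gfb')

[0, 0, 0, 0, 0, 0, 0, 0, 1, 2, 3]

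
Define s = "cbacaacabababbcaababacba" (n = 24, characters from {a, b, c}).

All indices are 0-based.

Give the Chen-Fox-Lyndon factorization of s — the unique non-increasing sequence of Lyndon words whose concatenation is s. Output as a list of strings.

emit factor 1: 'c' (i=0, period=1)
emit factor 2: 'b' (i=1, period=1)
emit factor 3: 'ac' (i=2, period=2)
emit factor 4: 'aacabababbc' (i=4, period=11)
emit factor 5: 'aababacb' (i=15, period=8)
emit factor 6: 'a' (i=23, period=1)

["c", "b", "ac", "aacabababbc", "aababacb", "a"]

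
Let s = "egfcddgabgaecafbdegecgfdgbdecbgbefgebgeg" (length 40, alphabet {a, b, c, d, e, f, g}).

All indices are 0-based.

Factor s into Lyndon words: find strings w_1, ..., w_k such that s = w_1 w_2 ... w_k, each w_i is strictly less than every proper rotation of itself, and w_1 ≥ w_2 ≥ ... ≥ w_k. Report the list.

emit factor 1: 'egf' (i=0, period=3)
emit factor 2: 'cddg' (i=3, period=4)
emit factor 3: 'abgaecafbdegecgfdgbdecbgbefgebgeg' (i=7, period=33)

["egf", "cddg", "abgaecafbdegecgfdgbdecbgbefgebgeg"]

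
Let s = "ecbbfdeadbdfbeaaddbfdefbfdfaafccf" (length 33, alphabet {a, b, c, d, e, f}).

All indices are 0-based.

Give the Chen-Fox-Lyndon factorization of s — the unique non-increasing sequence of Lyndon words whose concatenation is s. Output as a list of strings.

emit factor 1: 'e' (i=0, period=1)
emit factor 2: 'c' (i=1, period=1)
emit factor 3: 'bbfde' (i=2, period=5)
emit factor 4: 'adbdfbe' (i=7, period=7)
emit factor 5: 'aaddbfdefbfdfaafccf' (i=14, period=19)

["e", "c", "bbfde", "adbdfbe", "aaddbfdefbfdfaafccf"]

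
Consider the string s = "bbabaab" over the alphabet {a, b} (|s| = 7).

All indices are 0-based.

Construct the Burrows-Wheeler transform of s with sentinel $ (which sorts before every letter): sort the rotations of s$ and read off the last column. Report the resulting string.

bbabaab$

rank  rotation  last
    0  $bbabaab  b
    1  aab$bbab  b
    2  ab$bbaba  a
    3  abaab$bb  b
    4  b$bbabaa  a
    5  baab$bba  a
    6  babaab$b  b
    7  bbabaab$  $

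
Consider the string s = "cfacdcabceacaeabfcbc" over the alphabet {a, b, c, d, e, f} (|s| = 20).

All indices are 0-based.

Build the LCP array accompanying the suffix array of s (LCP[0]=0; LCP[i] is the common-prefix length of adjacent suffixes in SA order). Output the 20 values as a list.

[0, 2, 1, 2, 1, 0, 2, 1, 0, 1, 2, 1, 1, 1, 1, 0, 0, 2, 0, 1]

rank | idx | suffix
   0 |   6 | abceacaeabfcbc
   1 |  14 | abfcbc
   2 |  10 | acaeabfcbc
   3 |   2 | acdcabceacaeabfcbc
   4 |  12 | aeabfcbc
   5 |  18 | bc
   6 |   7 | bceacaeabfcbc
   7 |  15 | bfcbc
   8 |  19 | c
   9 |   5 | cabceacaeabfcbc
  10 |  11 | caeabfcbc
  11 |  17 | cbc
  12 |   3 | cdcabceacaeabfcbc
  13 |   8 | ceacaeabfcbc
  14 |   0 | cfacdcabceacaeabfcbc
  15 |   4 | dcabceacaeabfcbc
  16 |  13 | eabfcbc
  17 |   9 | eacaeabfcbc
  18 |   1 | facdcabceacaeabfcbc
  19 |  16 | fcbc

SA = [6, 14, 10, 2, 12, 18, 7, 15, 19, 5, 11, 17, 3, 8, 0, 4, 13, 9, 1, 16]
rank  pair      lcp
   1  s[6:],s[14:]  2  'ab'
   2  s[14:],s[10:]  1  'a'
   3  s[10:],s[2:]  2  'ac'
   4  s[2:],s[12:]  1  'a'
   5  s[12:],s[18:]  0  ''
   6  s[18:],s[7:]  2  'bc'
   7  s[7:],s[15:]  1  'b'
   8  s[15:],s[19:]  0  ''
   9  s[19:],s[5:]  1  'c'
  10  s[5:],s[11:]  2  'ca'
  11  s[11:],s[17:]  1  'c'
  12  s[17:],s[3:]  1  'c'
  13  s[3:],s[8:]  1  'c'
  14  s[8:],s[0:]  1  'c'
  15  s[0:],s[4:]  0  ''
  16  s[4:],s[13:]  0  ''
  17  s[13:],s[9:]  2  'ea'
  18  s[9:],s[1:]  0  ''
  19  s[1:],s[16:]  1  'f'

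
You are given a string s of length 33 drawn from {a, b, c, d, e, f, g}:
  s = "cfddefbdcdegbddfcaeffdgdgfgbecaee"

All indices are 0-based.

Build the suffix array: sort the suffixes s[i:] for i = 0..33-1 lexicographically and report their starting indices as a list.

rank | idx | suffix
   0 |  30 | aee
   1 |  17 | aeffdgdgfgbecaee
   2 |   6 | bdcdegbddfcaeffdgdgfgbecaee
   3 |  12 | bddfcaeffdgdgfgbecaee
   4 |  27 | becaee
   5 |  29 | caee
   6 |  16 | caeffdgdgfgbecaee
   7 |   8 | cdegbddfcaeffdgdgfgbecaee
   8 |   0 | cfddefbdcdegbddfcaeffdgdgfgbecaee
   9 |   7 | dcdegbddfcaeffdgdgfgbecaee
  10 |   2 | ddefbdcdegbddfcaeffdgdgfgbecaee
  11 |  13 | ddfcaeffdgdgfgbecaee
  12 |   3 | defbdcdegbddfcaeffdgdgfgbecaee
  13 |   9 | degbddfcaeffdgdgfgbecaee
  14 |  14 | dfcaeffdgdgfgbecaee
  15 |  21 | dgdgfgbecaee
  16 |  23 | dgfgbecaee
  17 |  32 | e
  18 |  28 | ecaee
  19 |  31 | ee
  20 |   4 | efbdcdegbddfcaeffdgdgfgbecaee
  21 |  18 | effdgdgfgbecaee
  22 |  10 | egbddfcaeffdgdgfgbecaee
  23 |   5 | fbdcdegbddfcaeffdgdgfgbecaee
  24 |  15 | fcaeffdgdgfgbecaee
  25 |   1 | fddefbdcdegbddfcaeffdgdgfgbecaee
  26 |  20 | fdgdgfgbecaee
  27 |  19 | ffdgdgfgbecaee
  28 |  25 | fgbecaee
  29 |  11 | gbddfcaeffdgdgfgbecaee
  30 |  26 | gbecaee
  31 |  22 | gdgfgbecaee
  32 |  24 | gfgbecaee

[30, 17, 6, 12, 27, 29, 16, 8, 0, 7, 2, 13, 3, 9, 14, 21, 23, 32, 28, 31, 4, 18, 10, 5, 15, 1, 20, 19, 25, 11, 26, 22, 24]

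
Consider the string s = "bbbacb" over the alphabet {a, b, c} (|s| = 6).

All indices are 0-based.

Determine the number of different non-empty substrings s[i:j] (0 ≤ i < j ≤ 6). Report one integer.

17

sorted suffixes:
  #0 SA[0]=3  'acb'
  #1 SA[1]=5  'b'
  #2 SA[2]=2  'bacb'
  #3 SA[3]=1  'bbacb'
  #4 SA[4]=0  'bbbacb'
  #5 SA[5]=4  'cb'

SA = [3, 5, 2, 1, 0, 4]
[i] adj suffixes → lcp
  [1] 3/5 → 0 ('')
  [2] 5/2 → 1 ('b')
  [3] 2/1 → 1 ('b')
  [4] 1/0 → 2 ('bb')
  [5] 0/4 → 0 ('')

n(n+1)/2 = 6·7/2 = 21
Σ LCP = 0 + 0 + 1 + 1 + 2 + 0 = 4
distinct = 21 − 4 = 17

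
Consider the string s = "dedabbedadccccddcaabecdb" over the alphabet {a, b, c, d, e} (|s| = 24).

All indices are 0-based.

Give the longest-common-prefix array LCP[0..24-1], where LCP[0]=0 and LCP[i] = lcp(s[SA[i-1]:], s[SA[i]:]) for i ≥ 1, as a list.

rank→(start, suffix):
  0 → (17, 'aabecdb')
  1 → (3, 'abbedadccccddcaabecdb')
  2 → (18, 'abecdb')
  3 → (8, 'adccccddcaabecdb')
  4 → (23, 'b')
  5 → (4, 'bbedadccccddcaabecdb')
  6 → (19, 'becdb')
  7 → (5, 'bedadccccddcaabecdb')
  8 → (16, 'caabecdb')
  9 → (10, 'ccccddcaabecdb')
  10 → (11, 'cccddcaabecdb')
  11 → (12, 'ccddcaabecdb')
  12 → (21, 'cdb')
  13 → (13, 'cddcaabecdb')
  14 → (2, 'dabbedadccccddcaabecdb')
  15 → (7, 'dadccccddcaabecdb')
  16 → (22, 'db')
  17 → (15, 'dcaabecdb')
  18 → (9, 'dccccddcaabecdb')
  19 → (14, 'ddcaabecdb')
  20 → (0, 'dedabbedadccccddcaabecdb')
  21 → (20, 'ecdb')
  22 → (1, 'edabbedadccccddcaabecdb')
  23 → (6, 'edadccccddcaabecdb')

SA = [17, 3, 18, 8, 23, 4, 19, 5, 16, 10, 11, 12, 21, 13, 2, 7, 22, 15, 9, 14, 0, 20, 1, 6]
[i] adj suffixes → lcp
  [1] 17/3 → 1 ('a')
  [2] 3/18 → 2 ('ab')
  [3] 18/8 → 1 ('a')
  [4] 8/23 → 0 ('')
  [5] 23/4 → 1 ('b')
  [6] 4/19 → 1 ('b')
  [7] 19/5 → 2 ('be')
  [8] 5/16 → 0 ('')
  [9] 16/10 → 1 ('c')
  [10] 10/11 → 3 ('ccc')
  [11] 11/12 → 2 ('cc')
  [12] 12/21 → 1 ('c')
  [13] 21/13 → 2 ('cd')
  [14] 13/2 → 0 ('')
  [15] 2/7 → 2 ('da')
  [16] 7/22 → 1 ('d')
  [17] 22/15 → 1 ('d')
  [18] 15/9 → 2 ('dc')
  [19] 9/14 → 1 ('d')
  [20] 14/0 → 1 ('d')
  [21] 0/20 → 0 ('')
  [22] 20/1 → 1 ('e')
  [23] 1/6 → 3 ('eda')

[0, 1, 2, 1, 0, 1, 1, 2, 0, 1, 3, 2, 1, 2, 0, 2, 1, 1, 2, 1, 1, 0, 1, 3]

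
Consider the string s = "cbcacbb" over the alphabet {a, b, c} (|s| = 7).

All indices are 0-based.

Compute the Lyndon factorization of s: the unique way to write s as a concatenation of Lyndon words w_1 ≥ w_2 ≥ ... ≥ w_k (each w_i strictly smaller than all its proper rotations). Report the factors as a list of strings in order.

emit factor 1: 'c' (i=0, period=1)
emit factor 2: 'bc' (i=1, period=2)
emit factor 3: 'acbb' (i=3, period=4)

["c", "bc", "acbb"]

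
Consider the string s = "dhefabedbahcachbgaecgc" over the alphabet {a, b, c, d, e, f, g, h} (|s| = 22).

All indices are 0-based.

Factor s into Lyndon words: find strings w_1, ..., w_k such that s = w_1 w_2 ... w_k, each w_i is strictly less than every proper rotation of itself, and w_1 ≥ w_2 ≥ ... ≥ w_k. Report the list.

["dhef", "abedbahcachbgaecgc"]

emit factor 1: 'dhef' (i=0, period=4)
emit factor 2: 'abedbahcachbgaecgc' (i=4, period=18)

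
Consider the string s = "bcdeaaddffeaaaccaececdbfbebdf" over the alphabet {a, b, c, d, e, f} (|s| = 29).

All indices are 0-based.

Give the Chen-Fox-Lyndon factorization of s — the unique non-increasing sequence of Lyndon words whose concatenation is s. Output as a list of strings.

["bcde", "aaddffe", "aaaccaececdbfbebdf"]

emit factor 1: 'bcde' (i=0, period=4)
emit factor 2: 'aaddffe' (i=4, period=7)
emit factor 3: 'aaaccaececdbfbebdf' (i=11, period=18)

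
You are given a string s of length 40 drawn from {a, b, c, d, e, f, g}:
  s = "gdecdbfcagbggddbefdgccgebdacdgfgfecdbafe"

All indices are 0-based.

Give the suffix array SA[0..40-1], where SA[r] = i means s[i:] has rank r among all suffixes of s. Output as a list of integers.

[26, 37, 8, 36, 24, 15, 5, 10, 7, 20, 34, 3, 27, 21, 25, 35, 14, 4, 13, 1, 18, 28, 39, 23, 33, 2, 16, 6, 17, 38, 32, 30, 9, 19, 12, 0, 22, 31, 29, 11]

rank | idx | suffix
   0 |  26 | acdgfgfecdbafe
   1 |  37 | afe
   2 |   8 | agbggddbefdgccgebdacdgfgfecdbafe
   3 |  36 | bafe
   4 |  24 | bdacdgfgfecdbafe
   5 |  15 | befdgccgebdacdgfgfecdbafe
   6 |   5 | bfcagbggddbefdgccgebdacdgfgfecdbafe
   7 |  10 | bggddbefdgccgebdacdgfgfecdbafe
   8 |   7 | cagbggddbefdgccgebdacdgfgfecdbafe
   9 |  20 | ccgebdacdgfgfecdbafe
  10 |  34 | cdbafe
  11 |   3 | cdbfcagbggddbefdgccgebdacdgfgfecdbafe
  12 |  27 | cdgfgfecdbafe
  13 |  21 | cgebdacdgfgfecdbafe
  14 |  25 | dacdgfgfecdbafe
  15 |  35 | dbafe
  16 |  14 | dbefdgccgebdacdgfgfecdbafe
  17 |   4 | dbfcagbggddbefdgccgebdacdgfgfecdbafe
  18 |  13 | ddbefdgccgebdacdgfgfecdbafe
  19 |   1 | decdbfcagbggddbefdgccgebdacdgfgfecdbafe
  20 |  18 | dgccgebdacdgfgfecdbafe
  21 |  28 | dgfgfecdbafe
  22 |  39 | e
  23 |  23 | ebdacdgfgfecdbafe
  24 |  33 | ecdbafe
  25 |   2 | ecdbfcagbggddbefdgccgebdacdgfgfecdbafe
  26 |  16 | efdgccgebdacdgfgfecdbafe
  27 |   6 | fcagbggddbefdgccgebdacdgfgfecdbafe
  28 |  17 | fdgccgebdacdgfgfecdbafe
  29 |  38 | fe
  30 |  32 | fecdbafe
  31 |  30 | fgfecdbafe
  32 |   9 | gbggddbefdgccgebdacdgfgfecdbafe
  33 |  19 | gccgebdacdgfgfecdbafe
  34 |  12 | gddbefdgccgebdacdgfgfecdbafe
  35 |   0 | gdecdbfcagbggddbefdgccgebdacdgfgfecdbafe
  36 |  22 | gebdacdgfgfecdbafe
  37 |  31 | gfecdbafe
  38 |  29 | gfgfecdbafe
  39 |  11 | ggddbefdgccgebdacdgfgfecdbafe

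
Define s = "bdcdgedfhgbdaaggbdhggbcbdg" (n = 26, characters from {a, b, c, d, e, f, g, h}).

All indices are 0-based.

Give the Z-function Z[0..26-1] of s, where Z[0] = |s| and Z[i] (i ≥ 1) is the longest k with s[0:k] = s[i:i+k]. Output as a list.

[26, 0, 0, 0, 0, 0, 0, 0, 0, 0, 2, 0, 0, 0, 0, 0, 2, 0, 0, 0, 0, 1, 0, 2, 0, 0]

Z[0]=26
i=1: fresh scan; Z[1]=0
i=2: fresh scan; Z[2]=0
i=3: fresh scan; Z[3]=0
i=4: fresh scan; Z[4]=0
i=5: fresh scan; Z[5]=0
i=6: fresh scan; Z[6]=0
i=7: fresh scan; Z[7]=0
i=8: fresh scan; Z[8]=0
i=9: fresh scan; Z[9]=0
i=10: fresh scan; Z[10]=2 grow→box=[10,12)
i=11: min(r-i=1, Z[1]=0)=0; Z[11]=0
i=12: fresh scan; Z[12]=0
i=13: fresh scan; Z[13]=0
i=14: fresh scan; Z[14]=0
i=15: fresh scan; Z[15]=0
i=16: fresh scan; Z[16]=2 grow→box=[16,18)
i=17: min(r-i=1, Z[1]=0)=0; Z[17]=0
i=18: fresh scan; Z[18]=0
i=19: fresh scan; Z[19]=0
i=20: fresh scan; Z[20]=0
i=21: fresh scan; Z[21]=1 grow→box=[21,22)
i=22: fresh scan; Z[22]=0
i=23: fresh scan; Z[23]=2 grow→box=[23,25)
i=24: min(r-i=1, Z[1]=0)=0; Z[24]=0
i=25: fresh scan; Z[25]=0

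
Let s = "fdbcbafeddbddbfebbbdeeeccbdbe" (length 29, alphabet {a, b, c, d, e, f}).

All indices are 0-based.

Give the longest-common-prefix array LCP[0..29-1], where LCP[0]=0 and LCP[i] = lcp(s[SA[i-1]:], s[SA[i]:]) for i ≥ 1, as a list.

sorted suffixes:
  #0 SA[0]=5  'afeddbddbfebbbdeeeccbdbe'
  #1 SA[1]=4  'bafeddbddbfebbbdeeeccbdbe'
  #2 SA[2]=16  'bbbdeeeccbdbe'
  #3 SA[3]=17  'bbdeeeccbdbe'
  #4 SA[4]=2  'bcbafeddbddbfebbbdeeeccbdbe'
  #5 SA[5]=25  'bdbe'
  #6 SA[6]=10  'bddbfebbbdeeeccbdbe'
  #7 SA[7]=18  'bdeeeccbdbe'
  #8 SA[8]=27  'be'
  #9 SA[9]=13  'bfebbbdeeeccbdbe'
  #10 SA[10]=3  'cbafeddbddbfebbbdeeeccbdbe'
  #11 SA[11]=24  'cbdbe'
  #12 SA[12]=23  'ccbdbe'
  #13 SA[13]=1  'dbcbafeddbddbfebbbdeeeccbdbe'
  #14 SA[14]=9  'dbddbfebbbdeeeccbdbe'
  #15 SA[15]=26  'dbe'
  #16 SA[16]=12  'dbfebbbdeeeccbdbe'
  #17 SA[17]=8  'ddbddbfebbbdeeeccbdbe'
  #18 SA[18]=11  'ddbfebbbdeeeccbdbe'
  #19 SA[19]=19  'deeeccbdbe'
  #20 SA[20]=28  'e'
  #21 SA[21]=15  'ebbbdeeeccbdbe'
  #22 SA[22]=22  'eccbdbe'
  #23 SA[23]=7  'eddbddbfebbbdeeeccbdbe'
  #24 SA[24]=21  'eeccbdbe'
  #25 SA[25]=20  'eeeccbdbe'
  #26 SA[26]=0  'fdbcbafeddbddbfebbbdeeeccbdbe'
  #27 SA[27]=14  'febbbdeeeccbdbe'
  #28 SA[28]=6  'feddbddbfebbbdeeeccbdbe'

SA = [5, 4, 16, 17, 2, 25, 10, 18, 27, 13, 3, 24, 23, 1, 9, 26, 12, 8, 11, 19, 28, 15, 22, 7, 21, 20, 0, 14, 6]
rank  pair      lcp
   1  s[5:],s[4:]  0  ''
   2  s[4:],s[16:]  1  'b'
   3  s[16:],s[17:]  2  'bb'
   4  s[17:],s[2:]  1  'b'
   5  s[2:],s[25:]  1  'b'
   6  s[25:],s[10:]  2  'bd'
   7  s[10:],s[18:]  2  'bd'
   8  s[18:],s[27:]  1  'b'
   9  s[27:],s[13:]  1  'b'
  10  s[13:],s[3:]  0  ''
  11  s[3:],s[24:]  2  'cb'
  12  s[24:],s[23:]  1  'c'
  13  s[23:],s[1:]  0  ''
  14  s[1:],s[9:]  2  'db'
  15  s[9:],s[26:]  2  'db'
  16  s[26:],s[12:]  2  'db'
  17  s[12:],s[8:]  1  'd'
  18  s[8:],s[11:]  3  'ddb'
  19  s[11:],s[19:]  1  'd'
  20  s[19:],s[28:]  0  ''
  21  s[28:],s[15:]  1  'e'
  22  s[15:],s[22:]  1  'e'
  23  s[22:],s[7:]  1  'e'
  24  s[7:],s[21:]  1  'e'
  25  s[21:],s[20:]  2  'ee'
  26  s[20:],s[0:]  0  ''
  27  s[0:],s[14:]  1  'f'
  28  s[14:],s[6:]  2  'fe'

[0, 0, 1, 2, 1, 1, 2, 2, 1, 1, 0, 2, 1, 0, 2, 2, 2, 1, 3, 1, 0, 1, 1, 1, 1, 2, 0, 1, 2]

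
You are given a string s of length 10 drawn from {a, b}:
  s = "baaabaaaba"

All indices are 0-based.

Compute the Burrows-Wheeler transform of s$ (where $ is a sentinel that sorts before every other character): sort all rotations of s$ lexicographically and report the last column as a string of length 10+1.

abbbaaaaaa$

rank  rotation     last
    0  $baaabaaaba  a
    1  a$baaabaaab  b
    2  aaaba$baaab  b
    3  aaabaaaba$b  b
    4  aaba$baaaba  a
    5  aabaaaba$ba  a
    6  aba$baaabaa  a
    7  abaaaba$baa  a
    8  ba$baaabaaa  a
    9  baaaba$baaa  a
   10  baaabaaaba$  $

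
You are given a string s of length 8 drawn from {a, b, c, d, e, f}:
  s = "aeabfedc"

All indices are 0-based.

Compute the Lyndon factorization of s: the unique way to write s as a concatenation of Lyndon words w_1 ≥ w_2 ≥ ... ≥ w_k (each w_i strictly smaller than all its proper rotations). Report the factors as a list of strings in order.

["ae", "abfedc"]

emit factor 1: 'ae' (i=0, period=2)
emit factor 2: 'abfedc' (i=2, period=6)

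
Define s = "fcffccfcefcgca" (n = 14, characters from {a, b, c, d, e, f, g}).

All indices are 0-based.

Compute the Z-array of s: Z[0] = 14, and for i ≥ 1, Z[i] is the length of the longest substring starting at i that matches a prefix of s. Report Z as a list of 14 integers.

[14, 0, 1, 2, 0, 0, 2, 0, 0, 2, 0, 0, 0, 0]

Z[0]=14
i=1: i≥r, start 0; Z[1]=0
i=2: i≥r, start 0; Z[2]=1 extend→box=[2,3)
i=3: i≥r, start 0; Z[3]=2 extend→box=[3,5)
i=4: min(r-i=1, Z[1]=0)=0; Z[4]=0
i=5: i≥r, start 0; Z[5]=0
i=6: i≥r, start 0; Z[6]=2 extend→box=[6,8)
i=7: min(r-i=1, Z[1]=0)=0; Z[7]=0
i=8: i≥r, start 0; Z[8]=0
i=9: i≥r, start 0; Z[9]=2 extend→box=[9,11)
i=10: min(r-i=1, Z[1]=0)=0; Z[10]=0
i=11: i≥r, start 0; Z[11]=0
i=12: i≥r, start 0; Z[12]=0
i=13: i≥r, start 0; Z[13]=0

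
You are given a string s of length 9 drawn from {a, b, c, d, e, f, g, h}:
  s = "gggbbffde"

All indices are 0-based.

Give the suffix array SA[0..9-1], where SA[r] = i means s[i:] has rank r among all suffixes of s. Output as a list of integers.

rank→(start, suffix):
  0 → (3, 'bbffde')
  1 → (4, 'bffde')
  2 → (7, 'de')
  3 → (8, 'e')
  4 → (6, 'fde')
  5 → (5, 'ffde')
  6 → (2, 'gbbffde')
  7 → (1, 'ggbbffde')
  8 → (0, 'gggbbffde')

[3, 4, 7, 8, 6, 5, 2, 1, 0]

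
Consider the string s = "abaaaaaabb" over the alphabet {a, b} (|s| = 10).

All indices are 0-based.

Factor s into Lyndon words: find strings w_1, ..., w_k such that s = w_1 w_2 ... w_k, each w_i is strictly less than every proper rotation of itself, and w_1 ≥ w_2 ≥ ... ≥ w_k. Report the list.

["ab", "aaaaaabb"]

emit factor 1: 'ab' (i=0, period=2)
emit factor 2: 'aaaaaabb' (i=2, period=8)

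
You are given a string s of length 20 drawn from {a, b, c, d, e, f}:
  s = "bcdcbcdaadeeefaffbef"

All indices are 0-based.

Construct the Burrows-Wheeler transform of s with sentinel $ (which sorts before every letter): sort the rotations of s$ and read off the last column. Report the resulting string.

rank  rotation               last
    0  $bcdcbcdaadeeefaffbef  f
    1  aadeeefaffbef$bcdcbcd  d
    2  adeeefaffbef$bcdcbcda  a
    3  affbef$bcdcbcdaadeeef  f
    4  bcdaadeeefaffbef$bcdc  c
    5  bcdcbcdaadeeefaffbef$  $
    6  bef$bcdcbcdaadeeefaff  f
    7  cbcdaadeeefaffbef$bcd  d
    8  cdaadeeefaffbef$bcdcb  b
    9  cdcbcdaadeeefaffbef$b  b
   10  daadeeefaffbef$bcdcbc  c
   11  dcbcdaadeeefaffbef$bc  c
   12  deeefaffbef$bcdcbcdaa  a
   13  eeefaffbef$bcdcbcdaad  d
   14  eefaffbef$bcdcbcdaade  e
   15  ef$bcdcbcdaadeeefaffb  b
   16  efaffbef$bcdcbcdaadee  e
   17  f$bcdcbcdaadeeefaffbe  e
   18  faffbef$bcdcbcdaadeee  e
   19  fbef$bcdcbcdaadeeefaf  f
   20  ffbef$bcdcbcdaadeeefa  a

fdafc$fdbbccadebeeefa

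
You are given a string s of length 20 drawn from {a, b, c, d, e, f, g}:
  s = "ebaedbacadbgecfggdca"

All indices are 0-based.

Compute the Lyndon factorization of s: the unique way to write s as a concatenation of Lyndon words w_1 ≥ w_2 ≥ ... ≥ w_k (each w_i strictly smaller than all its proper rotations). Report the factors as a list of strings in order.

["e", "b", "aedb", "acadbgecfggdc", "a"]

emit factor 1: 'e' (i=0, period=1)
emit factor 2: 'b' (i=1, period=1)
emit factor 3: 'aedb' (i=2, period=4)
emit factor 4: 'acadbgecfggdc' (i=6, period=13)
emit factor 5: 'a' (i=19, period=1)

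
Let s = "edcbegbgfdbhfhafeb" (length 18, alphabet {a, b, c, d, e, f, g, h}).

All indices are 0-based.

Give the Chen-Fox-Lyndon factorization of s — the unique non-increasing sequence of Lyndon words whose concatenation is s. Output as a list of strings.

["e", "d", "c", "begbgfdbhfh", "afeb"]

emit factor 1: 'e' (i=0, period=1)
emit factor 2: 'd' (i=1, period=1)
emit factor 3: 'c' (i=2, period=1)
emit factor 4: 'begbgfdbhfh' (i=3, period=11)
emit factor 5: 'afeb' (i=14, period=4)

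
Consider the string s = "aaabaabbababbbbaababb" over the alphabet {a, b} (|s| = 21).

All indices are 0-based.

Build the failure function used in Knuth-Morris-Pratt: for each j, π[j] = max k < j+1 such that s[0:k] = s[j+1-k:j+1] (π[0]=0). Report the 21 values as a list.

π[0] = 0
j=1 s[j]='a': π[1]=1 (border 'a')
j=2 s[j]='a': π[2]=2 (border 'aa')
j=3 s[j]='b': k: 2→1→0; π[3]=0 (border '')
j=4 s[j]='a': π[4]=1 (border 'a')
j=5 s[j]='a': π[5]=2 (border 'aa')
j=6 s[j]='b': k: 2→1→0; π[6]=0 (border '')
j=7 s[j]='b': π[7]=0 (border '')
j=8 s[j]='a': π[8]=1 (border 'a')
j=9 s[j]='b': k: 1→0; π[9]=0 (border '')
j=10 s[j]='a': π[10]=1 (border 'a')
j=11 s[j]='b': k: 1→0; π[11]=0 (border '')
j=12 s[j]='b': π[12]=0 (border '')
j=13 s[j]='b': π[13]=0 (border '')
j=14 s[j]='b': π[14]=0 (border '')
j=15 s[j]='a': π[15]=1 (border 'a')
j=16 s[j]='a': π[16]=2 (border 'aa')
j=17 s[j]='b': k: 2→1→0; π[17]=0 (border '')
j=18 s[j]='a': π[18]=1 (border 'a')
j=19 s[j]='b': k: 1→0; π[19]=0 (border '')
j=20 s[j]='b': π[20]=0 (border '')

[0, 1, 2, 0, 1, 2, 0, 0, 1, 0, 1, 0, 0, 0, 0, 1, 2, 0, 1, 0, 0]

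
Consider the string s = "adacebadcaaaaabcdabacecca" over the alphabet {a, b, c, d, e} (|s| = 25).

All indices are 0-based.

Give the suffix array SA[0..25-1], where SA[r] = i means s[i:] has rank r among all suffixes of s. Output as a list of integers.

[24, 9, 10, 11, 12, 17, 13, 2, 19, 0, 6, 18, 5, 14, 23, 8, 22, 15, 3, 20, 16, 1, 7, 4, 21]

sorted suffixes:
  #0 SA[0]=24  'a'
  #1 SA[1]=9  'aaaaabcdabacecca'
  #2 SA[2]=10  'aaaabcdabacecca'
  #3 SA[3]=11  'aaabcdabacecca'
  #4 SA[4]=12  'aabcdabacecca'
  #5 SA[5]=17  'abacecca'
  #6 SA[6]=13  'abcdabacecca'
  #7 SA[7]=2  'acebadcaaaaabcdabacecca'
  #8 SA[8]=19  'acecca'
  #9 SA[9]=0  'adacebadcaaaaabcdabacecca'
  #10 SA[10]=6  'adcaaaaabcdabacecca'
  #11 SA[11]=18  'bacecca'
  #12 SA[12]=5  'badcaaaaabcdabacecca'
  #13 SA[13]=14  'bcdabacecca'
  #14 SA[14]=23  'ca'
  #15 SA[15]=8  'caaaaabcdabacecca'
  #16 SA[16]=22  'cca'
  #17 SA[17]=15  'cdabacecca'
  #18 SA[18]=3  'cebadcaaaaabcdabacecca'
  #19 SA[19]=20  'cecca'
  #20 SA[20]=16  'dabacecca'
  #21 SA[21]=1  'dacebadcaaaaabcdabacecca'
  #22 SA[22]=7  'dcaaaaabcdabacecca'
  #23 SA[23]=4  'ebadcaaaaabcdabacecca'
  #24 SA[24]=21  'ecca'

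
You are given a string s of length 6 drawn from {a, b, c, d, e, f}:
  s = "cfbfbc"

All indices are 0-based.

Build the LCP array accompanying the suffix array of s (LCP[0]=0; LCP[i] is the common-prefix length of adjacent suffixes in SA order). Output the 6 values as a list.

rank | idx | suffix
   0 |   4 | bc
   1 |   2 | bfbc
   2 |   5 | c
   3 |   0 | cfbfbc
   4 |   3 | fbc
   5 |   1 | fbfbc

SA = [4, 2, 5, 0, 3, 1]
i: (SA[i-1],SA[i]) lcp shared
  1: (4,2) 1 'b'
  2: (2,5) 0 ''
  3: (5,0) 1 'c'
  4: (0,3) 0 ''
  5: (3,1) 2 'fb'

[0, 1, 0, 1, 0, 2]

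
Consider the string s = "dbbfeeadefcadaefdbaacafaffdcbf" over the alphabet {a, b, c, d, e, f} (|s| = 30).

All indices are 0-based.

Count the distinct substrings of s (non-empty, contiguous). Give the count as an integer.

rank | idx | suffix
   0 |  18 | aacafaffdcbf
   1 |  19 | acafaffdcbf
   2 |  11 | adaefdbaacafaffdcbf
   3 |   6 | adefcadaefdbaacafaffdcbf
   4 |  13 | aefdbaacafaffdcbf
   5 |  21 | afaffdcbf
   6 |  23 | affdcbf
   7 |  17 | baacafaffdcbf
   8 |   1 | bbfeeadefcadaefdbaacafaffdcbf
   9 |  28 | bf
  10 |   2 | bfeeadefcadaefdbaacafaffdcbf
  11 |  10 | cadaefdbaacafaffdcbf
  12 |  20 | cafaffdcbf
  13 |  27 | cbf
  14 |  12 | daefdbaacafaffdcbf
  15 |  16 | dbaacafaffdcbf
  16 |   0 | dbbfeeadefcadaefdbaacafaffdcbf
  17 |  26 | dcbf
  18 |   7 | defcadaefdbaacafaffdcbf
  19 |   5 | eadefcadaefdbaacafaffdcbf
  20 |   4 | eeadefcadaefdbaacafaffdcbf
  21 |   8 | efcadaefdbaacafaffdcbf
  22 |  14 | efdbaacafaffdcbf
  23 |  29 | f
  24 |  22 | faffdcbf
  25 |   9 | fcadaefdbaacafaffdcbf
  26 |  15 | fdbaacafaffdcbf
  27 |  25 | fdcbf
  28 |   3 | feeadefcadaefdbaacafaffdcbf
  29 |  24 | ffdcbf

SA = [18, 19, 11, 6, 13, 21, 23, 17, 1, 28, 2, 10, 20, 27, 12, 16, 0, 26, 7, 5, 4, 8, 14, 29, 22, 9, 15, 25, 3, 24]
rank  pair      lcp
   1  s[18:],s[19:]  1  'a'
   2  s[19:],s[11:]  1  'a'
   3  s[11:],s[6:]  2  'ad'
   4  s[6:],s[13:]  1  'a'
   5  s[13:],s[21:]  1  'a'
   6  s[21:],s[23:]  2  'af'
   7  s[23:],s[17:]  0  ''
   8  s[17:],s[1:]  1  'b'
   9  s[1:],s[28:]  1  'b'
  10  s[28:],s[2:]  2  'bf'
  11  s[2:],s[10:]  0  ''
  12  s[10:],s[20:]  2  'ca'
  13  s[20:],s[27:]  1  'c'
  14  s[27:],s[12:]  0  ''
  15  s[12:],s[16:]  1  'd'
  16  s[16:],s[0:]  2  'db'
  17  s[0:],s[26:]  1  'd'
  18  s[26:],s[7:]  1  'd'
  19  s[7:],s[5:]  0  ''
  20  s[5:],s[4:]  1  'e'
  21  s[4:],s[8:]  1  'e'
  22  s[8:],s[14:]  2  'ef'
  23  s[14:],s[29:]  0  ''
  24  s[29:],s[22:]  1  'f'
  25  s[22:],s[9:]  1  'f'
  26  s[9:],s[15:]  1  'f'
  27  s[15:],s[25:]  2  'fd'
  28  s[25:],s[3:]  1  'f'
  29  s[3:],s[24:]  1  'f'

n(n+1)/2 = 30·31/2 = 465
Σ LCP = 0 + 1 + 1 + 2 + 1 + 1 + 2 + 0 + 1 + 1 + 2 + 0 + 2 + 1 + 0 + 1 + 2 + 1 + 1 + 0 + 1 + 1 + 2 + 0 + 1 + 1 + 1 + 2 + 1 + 1 = 31
distinct = 465 − 31 = 434

434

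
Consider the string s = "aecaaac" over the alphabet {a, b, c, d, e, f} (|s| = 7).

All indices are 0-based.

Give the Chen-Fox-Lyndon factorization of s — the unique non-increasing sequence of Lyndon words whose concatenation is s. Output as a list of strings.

emit factor 1: 'aec' (i=0, period=3)
emit factor 2: 'aaac' (i=3, period=4)

["aec", "aaac"]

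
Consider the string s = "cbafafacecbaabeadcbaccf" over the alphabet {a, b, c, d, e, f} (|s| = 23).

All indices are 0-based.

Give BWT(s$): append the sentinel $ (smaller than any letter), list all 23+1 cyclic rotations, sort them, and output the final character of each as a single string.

rank  rotation                  last
    0  $cbafafacecbaabeadcbaccf  f
    1  aabeadcbaccf$cbafafacecb  b
    2  abeadcbaccf$cbafafacecba  a
    3  accf$cbafafacecbaabeadcb  b
    4  acecbaabeadcbaccf$cbafaf  f
    5  adcbaccf$cbafafacecbaabe  e
    6  afacecbaabeadcbaccf$cbaf  f
    7  afafacecbaabeadcbaccf$cb  b
    8  baabeadcbaccf$cbafafacec  c
    9  baccf$cbafafacecbaabeadc  c
   10  bafafacecbaabeadcbaccf$c  c
   11  beadcbaccf$cbafafacecbaa  a
   12  cbaabeadcbaccf$cbafaface  e
   13  cbaccf$cbafafacecbaabead  d
   14  cbafafacecbaabeadcbaccf$  $
   15  ccf$cbafafacecbaabeadcba  a
   16  cecbaabeadcbaccf$cbafafa  a
   17  cf$cbafafacecbaabeadcbac  c
   18  dcbaccf$cbafafacecbaabea  a
   19  eadcbaccf$cbafafacecbaab  b
   20  ecbaabeadcbaccf$cbafafac  c
   21  f$cbafafacecbaabeadcbacc  c
   22  facecbaabeadcbaccf$cbafa  a
   23  fafacecbaabeadcbaccf$cba  a

fbabfefbcccaed$aacabccaa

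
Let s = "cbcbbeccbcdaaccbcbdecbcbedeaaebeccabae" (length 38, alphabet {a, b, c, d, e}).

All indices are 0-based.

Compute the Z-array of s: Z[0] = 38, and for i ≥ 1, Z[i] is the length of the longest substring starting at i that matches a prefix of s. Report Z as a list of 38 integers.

[38, 0, 2, 0, 0, 0, 1, 3, 0, 1, 0, 0, 0, 1, 4, 0, 2, 0, 0, 0, 4, 0, 2, 0, 0, 0, 0, 0, 0, 0, 0, 0, 1, 1, 0, 0, 0, 0]

Z[0]=38
i=1: i≥r, start 0; Z[1]=0
i=2: i≥r, start 0; Z[2]=2 grow→box=[2,4)
i=3: min(r-i=1, Z[1]=0)=0; Z[3]=0
i=4: i≥r, start 0; Z[4]=0
i=5: i≥r, start 0; Z[5]=0
i=6: i≥r, start 0; Z[6]=1 grow→box=[6,7)
i=7: i≥r, start 0; Z[7]=3 grow→box=[7,10)
i=8: min(r-i=2, Z[1]=0)=0; Z[8]=0
i=9: min(r-i=1, Z[2]=2)=1; Z[9]=1
i=10: i≥r, start 0; Z[10]=0
i=11: i≥r, start 0; Z[11]=0
i=12: i≥r, start 0; Z[12]=0
i=13: i≥r, start 0; Z[13]=1 grow→box=[13,14)
i=14: i≥r, start 0; Z[14]=4 grow→box=[14,18)
i=15: min(r-i=3, Z[1]=0)=0; Z[15]=0
i=16: min(r-i=2, Z[2]=2)=2; Z[16]=2
i=17: min(r-i=1, Z[3]=0)=0; Z[17]=0
i=18: i≥r, start 0; Z[18]=0
i=19: i≥r, start 0; Z[19]=0
i=20: i≥r, start 0; Z[20]=4 grow→box=[20,24)
i=21: min(r-i=3, Z[1]=0)=0; Z[21]=0
i=22: min(r-i=2, Z[2]=2)=2; Z[22]=2
i=23: min(r-i=1, Z[3]=0)=0; Z[23]=0
i=24: i≥r, start 0; Z[24]=0
i=25: i≥r, start 0; Z[25]=0
i=26: i≥r, start 0; Z[26]=0
i=27: i≥r, start 0; Z[27]=0
i=28: i≥r, start 0; Z[28]=0
i=29: i≥r, start 0; Z[29]=0
i=30: i≥r, start 0; Z[30]=0
i=31: i≥r, start 0; Z[31]=0
i=32: i≥r, start 0; Z[32]=1 grow→box=[32,33)
i=33: i≥r, start 0; Z[33]=1 grow→box=[33,34)
i=34: i≥r, start 0; Z[34]=0
i=35: i≥r, start 0; Z[35]=0
i=36: i≥r, start 0; Z[36]=0
i=37: i≥r, start 0; Z[37]=0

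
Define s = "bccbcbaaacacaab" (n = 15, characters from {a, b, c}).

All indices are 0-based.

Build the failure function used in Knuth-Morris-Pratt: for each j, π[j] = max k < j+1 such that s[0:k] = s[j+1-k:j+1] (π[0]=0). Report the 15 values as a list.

π[0] = 0
j=1 s[j]='c': π[1]=0 (border '')
j=2 s[j]='c': π[2]=0 (border '')
j=3 s[j]='b': π[3]=1 (border 'b')
j=4 s[j]='c': π[4]=2 (border 'bc')
j=5 s[j]='b': k: 2→0; π[5]=1 (border 'b')
j=6 s[j]='a': k: 1→0; π[6]=0 (border '')
j=7 s[j]='a': π[7]=0 (border '')
j=8 s[j]='a': π[8]=0 (border '')
j=9 s[j]='c': π[9]=0 (border '')
j=10 s[j]='a': π[10]=0 (border '')
j=11 s[j]='c': π[11]=0 (border '')
j=12 s[j]='a': π[12]=0 (border '')
j=13 s[j]='a': π[13]=0 (border '')
j=14 s[j]='b': π[14]=1 (border 'b')

[0, 0, 0, 1, 2, 1, 0, 0, 0, 0, 0, 0, 0, 0, 1]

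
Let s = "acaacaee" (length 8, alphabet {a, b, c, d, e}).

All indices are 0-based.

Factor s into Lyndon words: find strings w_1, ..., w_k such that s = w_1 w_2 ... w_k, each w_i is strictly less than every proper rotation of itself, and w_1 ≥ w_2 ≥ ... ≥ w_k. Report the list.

["ac", "aacaee"]

emit factor 1: 'ac' (i=0, period=2)
emit factor 2: 'aacaee' (i=2, period=6)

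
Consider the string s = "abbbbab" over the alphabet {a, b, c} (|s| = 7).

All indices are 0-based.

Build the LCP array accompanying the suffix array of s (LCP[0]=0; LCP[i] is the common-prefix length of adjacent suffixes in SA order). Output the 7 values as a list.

[0, 2, 0, 1, 1, 2, 3]

sorted suffixes:
  #0 SA[0]=5  'ab'
  #1 SA[1]=0  'abbbbab'
  #2 SA[2]=6  'b'
  #3 SA[3]=4  'bab'
  #4 SA[4]=3  'bbab'
  #5 SA[5]=2  'bbbab'
  #6 SA[6]=1  'bbbbab'

SA = [5, 0, 6, 4, 3, 2, 1]
i: (SA[i-1],SA[i]) lcp shared
  1: (5,0) 2 'ab'
  2: (0,6) 0 ''
  3: (6,4) 1 'b'
  4: (4,3) 1 'b'
  5: (3,2) 2 'bb'
  6: (2,1) 3 'bbb'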